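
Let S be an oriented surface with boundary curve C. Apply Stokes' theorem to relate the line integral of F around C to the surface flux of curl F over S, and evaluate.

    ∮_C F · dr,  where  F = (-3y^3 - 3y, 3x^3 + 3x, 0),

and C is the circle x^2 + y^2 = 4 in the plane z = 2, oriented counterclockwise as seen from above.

Let S be the flat disk x^2 + y^2 ≤ 4 in the plane z = 2, with upward unit normal n̂ = ẑ. By Stokes' theorem,

    ∮_C F · dr = ∬_S (∇ × F) · n̂ dS = ∬_D (curl F)_z dA,

where D is the disk x^2 + y^2 ≤ 4.

Compute the curl of F = (-3y^3 - 3y, 3x^3 + 3x, 0):
    (∇ × F)_x = ∂F_z/∂y - ∂F_y/∂z = 0,
    (∇ × F)_y = ∂F_x/∂z - ∂F_z/∂x = 0,
    (∇ × F)_z = ∂F_y/∂x - ∂F_x/∂y = 9x^2 + 9y^2 + 6.

On z = 2, (curl F)_z = 9x^2 + 9y^2 + 6.

Convert to polar (x = r cos θ, y = r sin θ, dA = r dr dθ); the integrand becomes 9r^2 + 6, so

    ∬_D (curl F)_z dA = ∫_0^{2π} ∫_0^{2} (9r^2 + 6) · r dr dθ.

Inner (r from 0 to 2): 48.
Outer (θ from 0 to 2π): 96π.

Therefore ∮_C F · dr = 96π.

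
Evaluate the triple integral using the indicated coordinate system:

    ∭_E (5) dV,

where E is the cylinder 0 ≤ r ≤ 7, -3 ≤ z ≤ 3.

In cylindrical coordinates, x = r cos(θ), y = r sin(θ), z = z, and dV = r dr dθ dz.

The integrand becomes 5, so

    ∭_E (5) dV = ∫_{0}^{2π} ∫_{0}^{7} ∫_{-3}^{3} (5) · r dz dr dθ.

Inner (z): 30r.
Middle (r from 0 to 7): 735.
Outer (θ): 1470π.

Therefore the triple integral equals 1470π.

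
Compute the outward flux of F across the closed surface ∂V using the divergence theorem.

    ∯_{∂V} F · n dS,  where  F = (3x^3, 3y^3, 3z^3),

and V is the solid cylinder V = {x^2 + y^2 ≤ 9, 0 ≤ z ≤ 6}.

By the divergence theorem,

    ∯_{∂V} F · n dS = ∭_V (∇ · F) dV.

Compute the divergence:
    ∇ · F = ∂F_x/∂x + ∂F_y/∂y + ∂F_z/∂z = 9x^2 + 9y^2 + 9z^2.

In cylindrical coordinates, x = r cos(θ), y = r sin(θ), z = z, dV = r dr dθ dz, with 0 ≤ r ≤ 3, 0 ≤ θ ≤ 2π, 0 ≤ z ≤ 6.

The integrand, after substitution and multiplying by the volume element, becomes (9r^2 + 9z^2) · r, so

    ∭_V (∇·F) dV = ∫_0^{2π} ∫_0^{3} ∫_0^{6} (9r^2 + 9z^2) · r dz dr dθ.

Inner (z from 0 to 6): 54r (r^2 + 12).
Middle (r from 0 to 3): 8019/2.
Outer (θ from 0 to 2π): 8019π.

Therefore ∯_{∂V} F · n dS = 8019π.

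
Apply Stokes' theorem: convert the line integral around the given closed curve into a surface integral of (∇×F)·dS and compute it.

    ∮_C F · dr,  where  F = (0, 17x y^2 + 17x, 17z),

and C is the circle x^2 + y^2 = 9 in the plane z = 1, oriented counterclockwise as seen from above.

Let S be the flat disk x^2 + y^2 ≤ 9 in the plane z = 1, with upward unit normal n̂ = ẑ. By Stokes' theorem,

    ∮_C F · dr = ∬_S (∇ × F) · n̂ dS = ∬_D (curl F)_z dA,

where D is the disk x^2 + y^2 ≤ 9.

Compute the curl of F = (0, 17x y^2 + 17x, 17z):
    (∇ × F)_x = ∂F_z/∂y - ∂F_y/∂z = 0,
    (∇ × F)_y = ∂F_x/∂z - ∂F_z/∂x = 0,
    (∇ × F)_z = ∂F_y/∂x - ∂F_x/∂y = 17y^2 + 17.

On z = 1, (curl F)_z = 17y^2 + 17.

Convert to polar (x = r cos θ, y = r sin θ, dA = r dr dθ); the integrand becomes 17r^2sin(θ)^2 + 17, so

    ∬_D (curl F)_z dA = ∫_0^{2π} ∫_0^{3} (17r^2sin(θ)^2 + 17) · r dr dθ.

Inner (r from 0 to 3): 1377sin(θ)^2/4 + 153/2.
Outer (θ from 0 to 2π): 1989π/4.

Therefore ∮_C F · dr = 1989π/4.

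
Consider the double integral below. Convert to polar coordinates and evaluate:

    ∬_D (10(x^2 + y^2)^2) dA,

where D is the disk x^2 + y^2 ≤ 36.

The region D is 0 ≤ r ≤ 6, 0 ≤ θ ≤ 2π in polar coordinates, where x = r cos(θ), y = r sin(θ), and dA = r dr dθ.

Under the substitution, the integrand becomes 10r^4, so

    ∬_D (10(x^2 + y^2)^2) dA = ∫_{0}^{2π} ∫_{0}^{6} (10r^4) · r dr dθ.

Inner integral (in r): ∫_{0}^{6} (10r^4) · r dr = 77760.

Outer integral (in θ): ∫_{0}^{2π} (77760) dθ = 155520π.

Therefore ∬_D (10(x^2 + y^2)^2) dA = 155520π.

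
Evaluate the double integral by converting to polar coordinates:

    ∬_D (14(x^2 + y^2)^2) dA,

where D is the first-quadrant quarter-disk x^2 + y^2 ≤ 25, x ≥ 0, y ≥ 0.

The region D is 0 ≤ r ≤ 5, 0 ≤ θ ≤ π/2 in polar coordinates, where x = r cos(θ), y = r sin(θ), and dA = r dr dθ.

Under the substitution, the integrand becomes 14r^4, so

    ∬_D (14(x^2 + y^2)^2) dA = ∫_{0}^{π/2} ∫_{0}^{5} (14r^4) · r dr dθ.

Inner integral (in r): ∫_{0}^{5} (14r^4) · r dr = 109375/3.

Outer integral (in θ): ∫_{0}^{π/2} (109375/3) dθ = 109375π/6.

Therefore ∬_D (14(x^2 + y^2)^2) dA = 109375π/6.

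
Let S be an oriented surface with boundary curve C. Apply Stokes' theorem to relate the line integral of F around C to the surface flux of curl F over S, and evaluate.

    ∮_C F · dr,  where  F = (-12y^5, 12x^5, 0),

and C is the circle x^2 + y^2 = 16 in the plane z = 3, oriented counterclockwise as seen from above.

Let S be the flat disk x^2 + y^2 ≤ 16 in the plane z = 3, with upward unit normal n̂ = ẑ. By Stokes' theorem,

    ∮_C F · dr = ∬_S (∇ × F) · n̂ dS = ∬_D (curl F)_z dA,

where D is the disk x^2 + y^2 ≤ 16.

Compute the curl of F = (-12y^5, 12x^5, 0):
    (∇ × F)_x = ∂F_z/∂y - ∂F_y/∂z = 0,
    (∇ × F)_y = ∂F_x/∂z - ∂F_z/∂x = 0,
    (∇ × F)_z = ∂F_y/∂x - ∂F_x/∂y = 60x^4 + 60y^4.

On z = 3, (curl F)_z = 60x^4 + 60y^4.

Convert to polar (x = r cos θ, y = r sin θ, dA = r dr dθ); the integrand becomes 60r^4(sin(θ)^4 + cos(θ)^4), so

    ∬_D (curl F)_z dA = ∫_0^{2π} ∫_0^{4} (60r^4(sin(θ)^4 + cos(θ)^4)) · r dr dθ.

Inner (r from 0 to 4): 40960sin(θ)^4 + 40960cos(θ)^4.
Outer (θ from 0 to 2π): 61440π.

Therefore ∮_C F · dr = 61440π.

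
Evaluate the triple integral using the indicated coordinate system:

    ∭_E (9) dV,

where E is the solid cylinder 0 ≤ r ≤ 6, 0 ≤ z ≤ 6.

In cylindrical coordinates, x = r cos(θ), y = r sin(θ), z = z, and dV = r dr dθ dz.

The integrand becomes 9, so

    ∭_E (9) dV = ∫_{0}^{2π} ∫_{0}^{6} ∫_{0}^{6} (9) · r dz dr dθ.

Inner (z): 54r.
Middle (r from 0 to 6): 972.
Outer (θ): 1944π.

Therefore the triple integral equals 1944π.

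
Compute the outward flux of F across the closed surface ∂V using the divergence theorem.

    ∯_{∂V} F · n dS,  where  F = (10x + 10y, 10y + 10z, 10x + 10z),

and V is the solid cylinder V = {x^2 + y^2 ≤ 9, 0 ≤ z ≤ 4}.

By the divergence theorem,

    ∯_{∂V} F · n dS = ∭_V (∇ · F) dV.

Compute the divergence:
    ∇ · F = ∂F_x/∂x + ∂F_y/∂y + ∂F_z/∂z = 10 + 10 + 10 = 30.

In cylindrical coordinates, x = r cos(θ), y = r sin(θ), z = z, dV = r dr dθ dz, with 0 ≤ r ≤ 3, 0 ≤ θ ≤ 2π, 0 ≤ z ≤ 4.

The integrand, after substitution and multiplying by the volume element, becomes (30) · r, so

    ∭_V (∇·F) dV = ∫_0^{2π} ∫_0^{3} ∫_0^{4} (30) · r dz dr dθ.

Inner (z from 0 to 4): 120r.
Middle (r from 0 to 3): 540.
Outer (θ from 0 to 2π): 1080π.

Therefore ∯_{∂V} F · n dS = 1080π.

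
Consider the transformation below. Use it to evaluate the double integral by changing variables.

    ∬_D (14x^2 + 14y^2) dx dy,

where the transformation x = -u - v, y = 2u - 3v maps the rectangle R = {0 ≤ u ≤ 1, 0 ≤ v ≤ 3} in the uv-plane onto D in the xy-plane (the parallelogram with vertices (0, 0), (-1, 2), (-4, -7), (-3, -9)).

Compute the Jacobian determinant of (x, y) with respect to (u, v):

    ∂(x,y)/∂(u,v) = | -1  -1 | = (-1)(-3) - (-1)(2) = 5.
                   | 2  -3 |

Its absolute value is |J| = 5 (the area scaling factor).

Substituting x = -u - v, y = 2u - 3v into the integrand,

    14x^2 + 14y^2 → 70u^2 - 140u v + 140v^2,

so the integral becomes

    ∬_R (70u^2 - 140u v + 140v^2) · |J| du dv = ∫_0^1 ∫_0^3 (350u^2 - 700u v + 700v^2) dv du.

Inner (v): 1050u^2 - 3150u + 6300.
Outer (u): 5075.

Therefore ∬_D (14x^2 + 14y^2) dx dy = 5075.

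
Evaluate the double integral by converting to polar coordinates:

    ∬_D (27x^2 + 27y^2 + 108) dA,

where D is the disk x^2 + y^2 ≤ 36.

The region D is 0 ≤ r ≤ 6, 0 ≤ θ ≤ 2π in polar coordinates, where x = r cos(θ), y = r sin(θ), and dA = r dr dθ.

Under the substitution, the integrand becomes 27r^2 + 108, so

    ∬_D (27x^2 + 27y^2 + 108) dA = ∫_{0}^{2π} ∫_{0}^{6} (27r^2 + 108) · r dr dθ.

Inner integral (in r): ∫_{0}^{6} (27r^2 + 108) · r dr = 10692.

Outer integral (in θ): ∫_{0}^{2π} (10692) dθ = 21384π.

Therefore ∬_D (27x^2 + 27y^2 + 108) dA = 21384π.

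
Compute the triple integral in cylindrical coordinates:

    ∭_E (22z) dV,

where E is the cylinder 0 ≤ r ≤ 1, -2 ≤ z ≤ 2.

In cylindrical coordinates, x = r cos(θ), y = r sin(θ), z = z, and dV = r dr dθ dz.

The integrand becomes 22z, so

    ∭_E (22z) dV = ∫_{0}^{2π} ∫_{0}^{1} ∫_{-2}^{2} (22z) · r dz dr dθ.

Inner (z): 0.
Middle (r from 0 to 1): 0.
Outer (θ): 0.

Therefore the triple integral equals 0.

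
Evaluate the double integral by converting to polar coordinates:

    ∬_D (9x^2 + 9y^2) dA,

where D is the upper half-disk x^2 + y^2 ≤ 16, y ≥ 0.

The region D is 0 ≤ r ≤ 4, 0 ≤ θ ≤ π in polar coordinates, where x = r cos(θ), y = r sin(θ), and dA = r dr dθ.

Under the substitution, the integrand becomes 9r^2, so

    ∬_D (9x^2 + 9y^2) dA = ∫_{0}^{π} ∫_{0}^{4} (9r^2) · r dr dθ.

Inner integral (in r): ∫_{0}^{4} (9r^2) · r dr = 576.

Outer integral (in θ): ∫_{0}^{π} (576) dθ = 576π.

Therefore ∬_D (9x^2 + 9y^2) dA = 576π.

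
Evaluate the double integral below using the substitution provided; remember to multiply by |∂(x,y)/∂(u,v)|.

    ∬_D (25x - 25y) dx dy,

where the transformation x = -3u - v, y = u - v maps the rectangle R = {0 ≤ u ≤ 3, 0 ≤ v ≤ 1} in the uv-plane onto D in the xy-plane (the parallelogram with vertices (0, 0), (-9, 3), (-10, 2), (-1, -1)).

Compute the Jacobian determinant of (x, y) with respect to (u, v):

    ∂(x,y)/∂(u,v) = | -3  -1 | = (-3)(-1) - (-1)(1) = 4.
                   | 1  -1 |

Its absolute value is |J| = 4 (the area scaling factor).

Substituting x = -3u - v, y = u - v into the integrand,

    25x - 25y → -100u,

so the integral becomes

    ∬_R (-100u) · |J| du dv = ∫_0^3 ∫_0^1 (-400u) dv du.

Inner (v): -400u.
Outer (u): -1800.

Therefore ∬_D (25x - 25y) dx dy = -1800.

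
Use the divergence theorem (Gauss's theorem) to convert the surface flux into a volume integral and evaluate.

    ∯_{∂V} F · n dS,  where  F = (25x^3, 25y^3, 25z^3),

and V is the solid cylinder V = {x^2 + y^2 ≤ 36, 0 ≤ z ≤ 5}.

By the divergence theorem,

    ∯_{∂V} F · n dS = ∭_V (∇ · F) dV.

Compute the divergence:
    ∇ · F = ∂F_x/∂x + ∂F_y/∂y + ∂F_z/∂z = 75x^2 + 75y^2 + 75z^2.

In cylindrical coordinates, x = r cos(θ), y = r sin(θ), z = z, dV = r dr dθ dz, with 0 ≤ r ≤ 6, 0 ≤ θ ≤ 2π, 0 ≤ z ≤ 5.

The integrand, after substitution and multiplying by the volume element, becomes (75r^2 + 75z^2) · r, so

    ∭_V (∇·F) dV = ∫_0^{2π} ∫_0^{6} ∫_0^{5} (75r^2 + 75z^2) · r dz dr dθ.

Inner (z from 0 to 5): 375r^3 + 3125r.
Middle (r from 0 to 6): 177750.
Outer (θ from 0 to 2π): 355500π.

Therefore ∯_{∂V} F · n dS = 355500π.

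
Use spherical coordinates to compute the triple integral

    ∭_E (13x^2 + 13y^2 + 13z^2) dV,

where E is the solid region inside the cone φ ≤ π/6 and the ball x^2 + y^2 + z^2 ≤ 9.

In spherical coordinates, x = ρ sin(φ) cos(θ), y = ρ sin(φ) sin(θ), z = ρ cos(φ), and dV = ρ^2 sin(φ) dρ dφ dθ.

The integrand becomes 13ρ^2, so

    ∭_E (13x^2 + 13y^2 + 13z^2) dV = ∫_{0}^{2π} ∫_{0}^{π/6} ∫_{0}^{3} (13ρ^2) · ρ^2 sin(φ) dρ dφ dθ.

Inner (ρ): 3159sin(φ)/5.
Middle (φ): 3159/5 - 3159sqrt(3)/10.
Outer (θ): 3159π (2 - sqrt(3))/5.

Therefore the triple integral equals 3159π (2 - sqrt(3))/5.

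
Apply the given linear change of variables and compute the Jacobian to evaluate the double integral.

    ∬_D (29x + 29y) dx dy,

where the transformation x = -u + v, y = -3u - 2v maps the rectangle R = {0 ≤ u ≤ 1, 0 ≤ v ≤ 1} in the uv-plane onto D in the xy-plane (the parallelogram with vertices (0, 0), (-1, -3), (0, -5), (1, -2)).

Compute the Jacobian determinant of (x, y) with respect to (u, v):

    ∂(x,y)/∂(u,v) = | -1  1 | = (-1)(-2) - (1)(-3) = 5.
                   | -3  -2 |

Its absolute value is |J| = 5 (the area scaling factor).

Substituting x = -u + v, y = -3u - 2v into the integrand,

    29x + 29y → -116u - 29v,

so the integral becomes

    ∬_R (-116u - 29v) · |J| du dv = ∫_0^1 ∫_0^1 (-580u - 145v) dv du.

Inner (v): -580u - 145/2.
Outer (u): -725/2.

Therefore ∬_D (29x + 29y) dx dy = -725/2.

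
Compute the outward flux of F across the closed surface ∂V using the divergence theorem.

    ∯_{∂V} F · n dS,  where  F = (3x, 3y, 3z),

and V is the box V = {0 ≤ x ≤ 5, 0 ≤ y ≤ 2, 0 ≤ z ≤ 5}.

By the divergence theorem,

    ∯_{∂V} F · n dS = ∭_V (∇ · F) dV.

Compute the divergence:
    ∇ · F = ∂F_x/∂x + ∂F_y/∂y + ∂F_z/∂z = 3 + 3 + 3 = 9.

V is a rectangular box, so dV = dx dy dz with 0 ≤ x ≤ 5, 0 ≤ y ≤ 2, 0 ≤ z ≤ 5.

Integrate (9) over V as an iterated integral:

    ∭_V (∇·F) dV = ∫_0^{5} ∫_0^{2} ∫_0^{5} (9) dz dy dx.

Inner (z from 0 to 5): 45.
Middle (y from 0 to 2): 90.
Outer (x from 0 to 5): 450.

Therefore ∯_{∂V} F · n dS = 450.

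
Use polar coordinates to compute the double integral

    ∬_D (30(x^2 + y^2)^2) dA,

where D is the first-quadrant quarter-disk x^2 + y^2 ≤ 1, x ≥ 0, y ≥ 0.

The region D is 0 ≤ r ≤ 1, 0 ≤ θ ≤ π/2 in polar coordinates, where x = r cos(θ), y = r sin(θ), and dA = r dr dθ.

Under the substitution, the integrand becomes 30r^4, so

    ∬_D (30(x^2 + y^2)^2) dA = ∫_{0}^{π/2} ∫_{0}^{1} (30r^4) · r dr dθ.

Inner integral (in r): ∫_{0}^{1} (30r^4) · r dr = 5.

Outer integral (in θ): ∫_{0}^{π/2} (5) dθ = 5π/2.

Therefore ∬_D (30(x^2 + y^2)^2) dA = 5π/2.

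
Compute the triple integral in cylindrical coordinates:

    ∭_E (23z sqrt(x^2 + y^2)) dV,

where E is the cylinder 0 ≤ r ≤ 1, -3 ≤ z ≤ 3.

In cylindrical coordinates, x = r cos(θ), y = r sin(θ), z = z, and dV = r dr dθ dz.

The integrand becomes 23r z, so

    ∭_E (23z sqrt(x^2 + y^2)) dV = ∫_{0}^{2π} ∫_{0}^{1} ∫_{-3}^{3} (23r z) · r dz dr dθ.

Inner (z): 0.
Middle (r from 0 to 1): 0.
Outer (θ): 0.

Therefore the triple integral equals 0.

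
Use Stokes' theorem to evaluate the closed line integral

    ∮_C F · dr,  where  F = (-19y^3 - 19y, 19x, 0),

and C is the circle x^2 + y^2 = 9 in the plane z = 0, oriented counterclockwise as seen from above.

Let S be the flat disk x^2 + y^2 ≤ 9 in the plane z = 0, with upward unit normal n̂ = ẑ. By Stokes' theorem,

    ∮_C F · dr = ∬_S (∇ × F) · n̂ dS = ∬_D (curl F)_z dA,

where D is the disk x^2 + y^2 ≤ 9.

Compute the curl of F = (-19y^3 - 19y, 19x, 0):
    (∇ × F)_x = ∂F_z/∂y - ∂F_y/∂z = 0,
    (∇ × F)_y = ∂F_x/∂z - ∂F_z/∂x = 0,
    (∇ × F)_z = ∂F_y/∂x - ∂F_x/∂y = 57y^2 + 38.

On z = 0, (curl F)_z = 57y^2 + 38.

Convert to polar (x = r cos θ, y = r sin θ, dA = r dr dθ); the integrand becomes 57r^2sin(θ)^2 + 38, so

    ∬_D (curl F)_z dA = ∫_0^{2π} ∫_0^{3} (57r^2sin(θ)^2 + 38) · r dr dθ.

Inner (r from 0 to 3): 4617sin(θ)^2/4 + 171.
Outer (θ from 0 to 2π): 5985π/4.

Therefore ∮_C F · dr = 5985π/4.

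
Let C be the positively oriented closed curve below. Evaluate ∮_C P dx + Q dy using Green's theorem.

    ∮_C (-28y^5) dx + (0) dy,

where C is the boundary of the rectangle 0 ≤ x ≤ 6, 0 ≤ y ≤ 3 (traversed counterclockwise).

Green's theorem converts the closed line integral into a double integral over the enclosed region D:

    ∮_C P dx + Q dy = ∬_D (∂Q/∂x - ∂P/∂y) dA.

Here P = -28y^5, Q = 0, so

    ∂Q/∂x = 0,    ∂P/∂y = -140y^4,
    ∂Q/∂x - ∂P/∂y = 140y^4.

D is the region 0 ≤ x ≤ 6, 0 ≤ y ≤ 3. Evaluating the double integral:

    ∬_D (140y^4) dA = ∫_0^{6} ∫_0^{3} (140y^4) dy dx.

Inner (y from 0 to 3): 6804.
Outer (x from 0 to 6): 40824.

Therefore ∮_C P dx + Q dy = 40824.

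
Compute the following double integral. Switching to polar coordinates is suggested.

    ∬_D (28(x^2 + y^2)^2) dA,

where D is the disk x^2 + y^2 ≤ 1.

The region D is 0 ≤ r ≤ 1, 0 ≤ θ ≤ 2π in polar coordinates, where x = r cos(θ), y = r sin(θ), and dA = r dr dθ.

Under the substitution, the integrand becomes 28r^4, so

    ∬_D (28(x^2 + y^2)^2) dA = ∫_{0}^{2π} ∫_{0}^{1} (28r^4) · r dr dθ.

Inner integral (in r): ∫_{0}^{1} (28r^4) · r dr = 14/3.

Outer integral (in θ): ∫_{0}^{2π} (14/3) dθ = 28π/3.

Therefore ∬_D (28(x^2 + y^2)^2) dA = 28π/3.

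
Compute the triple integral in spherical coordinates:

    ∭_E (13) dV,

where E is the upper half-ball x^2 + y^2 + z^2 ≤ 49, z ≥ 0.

In spherical coordinates, x = ρ sin(φ) cos(θ), y = ρ sin(φ) sin(θ), z = ρ cos(φ), and dV = ρ^2 sin(φ) dρ dφ dθ.

The integrand becomes 13, so

    ∭_E (13) dV = ∫_{0}^{2π} ∫_{0}^{π/2} ∫_{0}^{7} (13) · ρ^2 sin(φ) dρ dφ dθ.

Inner (ρ): 4459sin(φ)/3.
Middle (φ): 4459/3.
Outer (θ): 8918π/3.

Therefore the triple integral equals 8918π/3.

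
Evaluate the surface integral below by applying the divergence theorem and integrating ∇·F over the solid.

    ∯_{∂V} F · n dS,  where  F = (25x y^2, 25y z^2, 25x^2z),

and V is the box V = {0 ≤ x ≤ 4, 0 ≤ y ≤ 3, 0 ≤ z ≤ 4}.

By the divergence theorem,

    ∯_{∂V} F · n dS = ∭_V (∇ · F) dV.

Compute the divergence:
    ∇ · F = ∂F_x/∂x + ∂F_y/∂y + ∂F_z/∂z = 25y^2 + 25z^2 + 25x^2 = 25x^2 + 25y^2 + 25z^2.

V is a rectangular box, so dV = dx dy dz with 0 ≤ x ≤ 4, 0 ≤ y ≤ 3, 0 ≤ z ≤ 4.

Integrate (25x^2 + 25y^2 + 25z^2) over V as an iterated integral:

    ∭_V (∇·F) dV = ∫_0^{4} ∫_0^{3} ∫_0^{4} (25x^2 + 25y^2 + 25z^2) dz dy dx.

Inner (z from 0 to 4): 100x^2 + 100y^2 + 1600/3.
Middle (y from 0 to 3): 300x^2 + 2500.
Outer (x from 0 to 4): 16400.

Therefore ∯_{∂V} F · n dS = 16400.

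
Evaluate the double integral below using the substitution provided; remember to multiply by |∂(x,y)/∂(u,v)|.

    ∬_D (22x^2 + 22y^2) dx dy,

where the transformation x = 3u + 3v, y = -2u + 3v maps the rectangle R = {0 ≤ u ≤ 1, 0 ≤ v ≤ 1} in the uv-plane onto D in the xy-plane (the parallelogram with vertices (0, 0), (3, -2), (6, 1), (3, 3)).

Compute the Jacobian determinant of (x, y) with respect to (u, v):

    ∂(x,y)/∂(u,v) = | 3  3 | = (3)(3) - (3)(-2) = 15.
                   | -2  3 |

Its absolute value is |J| = 15 (the area scaling factor).

Substituting x = 3u + 3v, y = -2u + 3v into the integrand,

    22x^2 + 22y^2 → 286u^2 + 132u v + 396v^2,

so the integral becomes

    ∬_R (286u^2 + 132u v + 396v^2) · |J| du dv = ∫_0^1 ∫_0^1 (4290u^2 + 1980u v + 5940v^2) dv du.

Inner (v): 4290u^2 + 990u + 1980.
Outer (u): 3905.

Therefore ∬_D (22x^2 + 22y^2) dx dy = 3905.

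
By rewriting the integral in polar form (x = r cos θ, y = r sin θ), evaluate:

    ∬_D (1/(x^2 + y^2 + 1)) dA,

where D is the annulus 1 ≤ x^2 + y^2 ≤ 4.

The region D is 1 ≤ r ≤ 2, 0 ≤ θ ≤ 2π in polar coordinates, where x = r cos(θ), y = r sin(θ), and dA = r dr dθ.

Under the substitution, the integrand becomes 1/(r^2 + 1), so

    ∬_D (1/(x^2 + y^2 + 1)) dA = ∫_{0}^{2π} ∫_{1}^{2} (1/(r^2 + 1)) · r dr dθ.

Inner integral (in r): ∫_{1}^{2} (1/(r^2 + 1)) · r dr = -log(2)/2 + log(5)/2.

Outer integral (in θ): ∫_{0}^{2π} (-log(2)/2 + log(5)/2) dθ = log((5/2)^π).

Therefore ∬_D (1/(x^2 + y^2 + 1)) dA = log((5/2)^π).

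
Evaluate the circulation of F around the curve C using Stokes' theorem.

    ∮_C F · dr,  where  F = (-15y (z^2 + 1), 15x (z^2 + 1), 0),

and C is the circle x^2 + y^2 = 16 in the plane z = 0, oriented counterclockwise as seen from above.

Let S be the flat disk x^2 + y^2 ≤ 16 in the plane z = 0, with upward unit normal n̂ = ẑ. By Stokes' theorem,

    ∮_C F · dr = ∬_S (∇ × F) · n̂ dS = ∬_D (curl F)_z dA,

where D is the disk x^2 + y^2 ≤ 16.

Compute the curl of F = (-15y (z^2 + 1), 15x (z^2 + 1), 0):
    (∇ × F)_x = ∂F_z/∂y - ∂F_y/∂z = -30x z,
    (∇ × F)_y = ∂F_x/∂z - ∂F_z/∂x = -30y z,
    (∇ × F)_z = ∂F_y/∂x - ∂F_x/∂y = 30z^2 + 30.

On z = 0, (curl F)_z = 30.

Convert to polar (x = r cos θ, y = r sin θ, dA = r dr dθ); the integrand becomes 30, so

    ∬_D (curl F)_z dA = ∫_0^{2π} ∫_0^{4} (30) · r dr dθ.

Inner (r from 0 to 4): 240.
Outer (θ from 0 to 2π): 480π.

Therefore ∮_C F · dr = 480π.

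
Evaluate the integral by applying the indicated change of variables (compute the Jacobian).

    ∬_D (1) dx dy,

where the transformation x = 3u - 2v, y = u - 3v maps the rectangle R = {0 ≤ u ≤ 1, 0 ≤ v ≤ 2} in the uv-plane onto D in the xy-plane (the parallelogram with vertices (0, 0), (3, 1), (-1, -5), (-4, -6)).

Compute the Jacobian determinant of (x, y) with respect to (u, v):

    ∂(x,y)/∂(u,v) = | 3  -2 | = (3)(-3) - (-2)(1) = -7.
                   | 1  -3 |

Its absolute value is |J| = 7 (the area scaling factor).

Substituting x = 3u - 2v, y = u - 3v into the integrand,

    1 → 1,

so the integral becomes

    ∬_R (1) · |J| du dv = ∫_0^1 ∫_0^2 (7) dv du.

Inner (v): 14.
Outer (u): 14.

Therefore ∬_D (1) dx dy = 14.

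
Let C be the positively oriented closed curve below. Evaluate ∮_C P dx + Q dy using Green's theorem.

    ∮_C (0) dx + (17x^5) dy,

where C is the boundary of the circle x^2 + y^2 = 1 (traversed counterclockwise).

Green's theorem converts the closed line integral into a double integral over the enclosed region D:

    ∮_C P dx + Q dy = ∬_D (∂Q/∂x - ∂P/∂y) dA.

Here P = 0, Q = 17x^5, so

    ∂Q/∂x = 85x^4,    ∂P/∂y = 0,
    ∂Q/∂x - ∂P/∂y = 85x^4.

D is the region x^2 + y^2 ≤ 1. Evaluating the double integral:

In polar coordinates (x = r cos θ, y = r sin θ, dA = r dr dθ) the integrand becomes 85r^4cos(θ)^4, so

    ∬_D (85x^4) dA = ∫_0^{2π} ∫_0^{1} (85r^4cos(θ)^4) · r dr dθ.

Inner (r from 0 to 1): 85cos(θ)^4/6.
Outer (θ from 0 to 2π): 85π/8.

Therefore ∮_C P dx + Q dy = 85π/8.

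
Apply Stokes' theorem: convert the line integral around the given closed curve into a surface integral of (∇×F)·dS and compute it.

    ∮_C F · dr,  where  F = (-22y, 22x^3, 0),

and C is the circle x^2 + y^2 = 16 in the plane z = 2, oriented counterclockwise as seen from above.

Let S be the flat disk x^2 + y^2 ≤ 16 in the plane z = 2, with upward unit normal n̂ = ẑ. By Stokes' theorem,

    ∮_C F · dr = ∬_S (∇ × F) · n̂ dS = ∬_D (curl F)_z dA,

where D is the disk x^2 + y^2 ≤ 16.

Compute the curl of F = (-22y, 22x^3, 0):
    (∇ × F)_x = ∂F_z/∂y - ∂F_y/∂z = 0,
    (∇ × F)_y = ∂F_x/∂z - ∂F_z/∂x = 0,
    (∇ × F)_z = ∂F_y/∂x - ∂F_x/∂y = 66x^2 + 22.

On z = 2, (curl F)_z = 66x^2 + 22.

Convert to polar (x = r cos θ, y = r sin θ, dA = r dr dθ); the integrand becomes 66r^2cos(θ)^2 + 22, so

    ∬_D (curl F)_z dA = ∫_0^{2π} ∫_0^{4} (66r^2cos(θ)^2 + 22) · r dr dθ.

Inner (r from 0 to 4): 4224cos(θ)^2 + 176.
Outer (θ from 0 to 2π): 4576π.

Therefore ∮_C F · dr = 4576π.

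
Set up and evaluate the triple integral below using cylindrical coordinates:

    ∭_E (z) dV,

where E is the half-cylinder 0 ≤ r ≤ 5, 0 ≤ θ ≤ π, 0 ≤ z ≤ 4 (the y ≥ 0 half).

In cylindrical coordinates, x = r cos(θ), y = r sin(θ), z = z, and dV = r dr dθ dz.

The integrand becomes z, so

    ∭_E (z) dV = ∫_{0}^{π} ∫_{0}^{5} ∫_{0}^{4} (z) · r dz dr dθ.

Inner (z): 8r.
Middle (r from 0 to 5): 100.
Outer (θ): 100π.

Therefore the triple integral equals 100π.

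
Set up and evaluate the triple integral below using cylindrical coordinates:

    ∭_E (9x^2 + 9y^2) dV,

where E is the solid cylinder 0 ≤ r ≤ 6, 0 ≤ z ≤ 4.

In cylindrical coordinates, x = r cos(θ), y = r sin(θ), z = z, and dV = r dr dθ dz.

The integrand becomes 9r^2, so

    ∭_E (9x^2 + 9y^2) dV = ∫_{0}^{2π} ∫_{0}^{6} ∫_{0}^{4} (9r^2) · r dz dr dθ.

Inner (z): 36r^3.
Middle (r from 0 to 6): 11664.
Outer (θ): 23328π.

Therefore the triple integral equals 23328π.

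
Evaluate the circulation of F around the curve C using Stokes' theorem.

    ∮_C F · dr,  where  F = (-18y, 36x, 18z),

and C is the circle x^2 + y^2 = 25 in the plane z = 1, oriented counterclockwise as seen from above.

Let S be the flat disk x^2 + y^2 ≤ 25 in the plane z = 1, with upward unit normal n̂ = ẑ. By Stokes' theorem,

    ∮_C F · dr = ∬_S (∇ × F) · n̂ dS = ∬_D (curl F)_z dA,

where D is the disk x^2 + y^2 ≤ 25.

Compute the curl of F = (-18y, 36x, 18z):
    (∇ × F)_x = ∂F_z/∂y - ∂F_y/∂z = 0,
    (∇ × F)_y = ∂F_x/∂z - ∂F_z/∂x = 0,
    (∇ × F)_z = ∂F_y/∂x - ∂F_x/∂y = 54.

On z = 1, (curl F)_z = 54.

Convert to polar (x = r cos θ, y = r sin θ, dA = r dr dθ); the integrand becomes 54, so

    ∬_D (curl F)_z dA = ∫_0^{2π} ∫_0^{5} (54) · r dr dθ.

Inner (r from 0 to 5): 675.
Outer (θ from 0 to 2π): 1350π.

Therefore ∮_C F · dr = 1350π.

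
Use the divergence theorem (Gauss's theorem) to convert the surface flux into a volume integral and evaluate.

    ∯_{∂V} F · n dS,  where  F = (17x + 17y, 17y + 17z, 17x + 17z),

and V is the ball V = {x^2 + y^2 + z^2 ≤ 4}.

By the divergence theorem,

    ∯_{∂V} F · n dS = ∭_V (∇ · F) dV.

Compute the divergence:
    ∇ · F = ∂F_x/∂x + ∂F_y/∂y + ∂F_z/∂z = 17 + 17 + 17 = 51.

In spherical coordinates, x = ρ sin(φ) cos(θ), y = ρ sin(φ) sin(θ), z = ρ cos(φ), dV = ρ^2 sin(φ) dρ dφ dθ, with 0 ≤ ρ ≤ 2, 0 ≤ φ ≤ π, 0 ≤ θ ≤ 2π.

The integrand, after substitution and multiplying by the volume element, becomes (51) · ρ^2 sin(φ), so

    ∭_V (∇·F) dV = ∫_0^{2π} ∫_0^{π} ∫_0^{2} (51) · ρ^2 sin(φ) dρ dφ dθ.

Inner (ρ from 0 to 2): 136sin(φ).
Middle (φ from 0 to π): 272.
Outer (θ from 0 to 2π): 544π.

Therefore ∯_{∂V} F · n dS = 544π.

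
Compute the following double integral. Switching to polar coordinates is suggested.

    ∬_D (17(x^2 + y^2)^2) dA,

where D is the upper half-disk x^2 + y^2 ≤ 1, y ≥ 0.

The region D is 0 ≤ r ≤ 1, 0 ≤ θ ≤ π in polar coordinates, where x = r cos(θ), y = r sin(θ), and dA = r dr dθ.

Under the substitution, the integrand becomes 17r^4, so

    ∬_D (17(x^2 + y^2)^2) dA = ∫_{0}^{π} ∫_{0}^{1} (17r^4) · r dr dθ.

Inner integral (in r): ∫_{0}^{1} (17r^4) · r dr = 17/6.

Outer integral (in θ): ∫_{0}^{π} (17/6) dθ = 17π/6.

Therefore ∬_D (17(x^2 + y^2)^2) dA = 17π/6.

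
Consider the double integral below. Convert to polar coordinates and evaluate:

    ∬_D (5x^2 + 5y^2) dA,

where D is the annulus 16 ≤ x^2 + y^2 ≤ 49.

The region D is 4 ≤ r ≤ 7, 0 ≤ θ ≤ 2π in polar coordinates, where x = r cos(θ), y = r sin(θ), and dA = r dr dθ.

Under the substitution, the integrand becomes 5r^2, so

    ∬_D (5x^2 + 5y^2) dA = ∫_{0}^{2π} ∫_{4}^{7} (5r^2) · r dr dθ.

Inner integral (in r): ∫_{4}^{7} (5r^2) · r dr = 10725/4.

Outer integral (in θ): ∫_{0}^{2π} (10725/4) dθ = 10725π/2.

Therefore ∬_D (5x^2 + 5y^2) dA = 10725π/2.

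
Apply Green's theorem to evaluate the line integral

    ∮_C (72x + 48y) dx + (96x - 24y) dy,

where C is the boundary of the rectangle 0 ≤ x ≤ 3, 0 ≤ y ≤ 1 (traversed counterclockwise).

Green's theorem converts the closed line integral into a double integral over the enclosed region D:

    ∮_C P dx + Q dy = ∬_D (∂Q/∂x - ∂P/∂y) dA.

Here P = 72x + 48y, Q = 96x - 24y, so

    ∂Q/∂x = 96,    ∂P/∂y = 48,
    ∂Q/∂x - ∂P/∂y = 48.

D is the region 0 ≤ x ≤ 3, 0 ≤ y ≤ 1. Evaluating the double integral:

    ∬_D (48) dA = ∫_0^{3} ∫_0^{1} (48) dy dx.

Inner (y from 0 to 1): 48.
Outer (x from 0 to 3): 144.

Therefore ∮_C P dx + Q dy = 144.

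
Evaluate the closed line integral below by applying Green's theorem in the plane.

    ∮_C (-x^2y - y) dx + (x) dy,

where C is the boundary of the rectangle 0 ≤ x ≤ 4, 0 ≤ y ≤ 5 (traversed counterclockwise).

Green's theorem converts the closed line integral into a double integral over the enclosed region D:

    ∮_C P dx + Q dy = ∬_D (∂Q/∂x - ∂P/∂y) dA.

Here P = -x^2y - y, Q = x, so

    ∂Q/∂x = 1,    ∂P/∂y = -x^2 - 1,
    ∂Q/∂x - ∂P/∂y = x^2 + 2.

D is the region 0 ≤ x ≤ 4, 0 ≤ y ≤ 5. Evaluating the double integral:

    ∬_D (x^2 + 2) dA = ∫_0^{4} ∫_0^{5} (x^2 + 2) dy dx.

Inner (y from 0 to 5): 5x^2 + 10.
Outer (x from 0 to 4): 440/3.

Therefore ∮_C P dx + Q dy = 440/3.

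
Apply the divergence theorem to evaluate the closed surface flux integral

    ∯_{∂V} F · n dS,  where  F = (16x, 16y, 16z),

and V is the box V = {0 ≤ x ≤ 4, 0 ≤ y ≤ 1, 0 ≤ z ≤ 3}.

By the divergence theorem,

    ∯_{∂V} F · n dS = ∭_V (∇ · F) dV.

Compute the divergence:
    ∇ · F = ∂F_x/∂x + ∂F_y/∂y + ∂F_z/∂z = 16 + 16 + 16 = 48.

V is a rectangular box, so dV = dx dy dz with 0 ≤ x ≤ 4, 0 ≤ y ≤ 1, 0 ≤ z ≤ 3.

Integrate (48) over V as an iterated integral:

    ∭_V (∇·F) dV = ∫_0^{4} ∫_0^{1} ∫_0^{3} (48) dz dy dx.

Inner (z from 0 to 3): 144.
Middle (y from 0 to 1): 144.
Outer (x from 0 to 4): 576.

Therefore ∯_{∂V} F · n dS = 576.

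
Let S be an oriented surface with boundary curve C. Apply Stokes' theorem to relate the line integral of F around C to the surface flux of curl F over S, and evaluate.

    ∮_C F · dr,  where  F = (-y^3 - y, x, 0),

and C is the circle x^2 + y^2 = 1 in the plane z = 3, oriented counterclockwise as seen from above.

Let S be the flat disk x^2 + y^2 ≤ 1 in the plane z = 3, with upward unit normal n̂ = ẑ. By Stokes' theorem,

    ∮_C F · dr = ∬_S (∇ × F) · n̂ dS = ∬_D (curl F)_z dA,

where D is the disk x^2 + y^2 ≤ 1.

Compute the curl of F = (-y^3 - y, x, 0):
    (∇ × F)_x = ∂F_z/∂y - ∂F_y/∂z = 0,
    (∇ × F)_y = ∂F_x/∂z - ∂F_z/∂x = 0,
    (∇ × F)_z = ∂F_y/∂x - ∂F_x/∂y = 3y^2 + 2.

On z = 3, (curl F)_z = 3y^2 + 2.

Convert to polar (x = r cos θ, y = r sin θ, dA = r dr dθ); the integrand becomes 3r^2sin(θ)^2 + 2, so

    ∬_D (curl F)_z dA = ∫_0^{2π} ∫_0^{1} (3r^2sin(θ)^2 + 2) · r dr dθ.

Inner (r from 0 to 1): 3sin(θ)^2/4 + 1.
Outer (θ from 0 to 2π): 11π/4.

Therefore ∮_C F · dr = 11π/4.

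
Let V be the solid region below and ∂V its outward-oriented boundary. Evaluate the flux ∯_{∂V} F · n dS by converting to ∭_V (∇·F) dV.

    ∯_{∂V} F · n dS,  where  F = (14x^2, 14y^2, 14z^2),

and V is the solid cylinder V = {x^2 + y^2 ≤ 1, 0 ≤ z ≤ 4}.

By the divergence theorem,

    ∯_{∂V} F · n dS = ∭_V (∇ · F) dV.

Compute the divergence:
    ∇ · F = ∂F_x/∂x + ∂F_y/∂y + ∂F_z/∂z = 28x + 28y + 28z.

In cylindrical coordinates, x = r cos(θ), y = r sin(θ), z = z, dV = r dr dθ dz, with 0 ≤ r ≤ 1, 0 ≤ θ ≤ 2π, 0 ≤ z ≤ 4.

The integrand, after substitution and multiplying by the volume element, becomes (28sqrt(2)r sin(θ + π/4) + 28z) · r, so

    ∭_V (∇·F) dV = ∫_0^{2π} ∫_0^{1} ∫_0^{4} (28sqrt(2)r sin(θ + π/4) + 28z) · r dz dr dθ.

Inner (z from 0 to 4): 112r (sqrt(2)r sin(θ + π/4) + 2).
Middle (r from 0 to 1): 112sqrt(2)sin(θ + π/4)/3 + 112.
Outer (θ from 0 to 2π): 224π.

Therefore ∯_{∂V} F · n dS = 224π.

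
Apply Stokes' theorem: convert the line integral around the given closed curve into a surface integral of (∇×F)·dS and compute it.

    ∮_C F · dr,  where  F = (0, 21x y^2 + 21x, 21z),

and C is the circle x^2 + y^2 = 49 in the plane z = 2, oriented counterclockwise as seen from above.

Let S be the flat disk x^2 + y^2 ≤ 49 in the plane z = 2, with upward unit normal n̂ = ẑ. By Stokes' theorem,

    ∮_C F · dr = ∬_S (∇ × F) · n̂ dS = ∬_D (curl F)_z dA,

where D is the disk x^2 + y^2 ≤ 49.

Compute the curl of F = (0, 21x y^2 + 21x, 21z):
    (∇ × F)_x = ∂F_z/∂y - ∂F_y/∂z = 0,
    (∇ × F)_y = ∂F_x/∂z - ∂F_z/∂x = 0,
    (∇ × F)_z = ∂F_y/∂x - ∂F_x/∂y = 21y^2 + 21.

On z = 2, (curl F)_z = 21y^2 + 21.

Convert to polar (x = r cos θ, y = r sin θ, dA = r dr dθ); the integrand becomes 21r^2sin(θ)^2 + 21, so

    ∬_D (curl F)_z dA = ∫_0^{2π} ∫_0^{7} (21r^2sin(θ)^2 + 21) · r dr dθ.

Inner (r from 0 to 7): 50421sin(θ)^2/4 + 1029/2.
Outer (θ from 0 to 2π): 54537π/4.

Therefore ∮_C F · dr = 54537π/4.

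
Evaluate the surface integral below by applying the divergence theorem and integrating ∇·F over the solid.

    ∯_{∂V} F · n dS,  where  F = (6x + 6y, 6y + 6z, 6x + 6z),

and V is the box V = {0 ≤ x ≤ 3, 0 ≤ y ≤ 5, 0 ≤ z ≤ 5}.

By the divergence theorem,

    ∯_{∂V} F · n dS = ∭_V (∇ · F) dV.

Compute the divergence:
    ∇ · F = ∂F_x/∂x + ∂F_y/∂y + ∂F_z/∂z = 6 + 6 + 6 = 18.

V is a rectangular box, so dV = dx dy dz with 0 ≤ x ≤ 3, 0 ≤ y ≤ 5, 0 ≤ z ≤ 5.

Integrate (18) over V as an iterated integral:

    ∭_V (∇·F) dV = ∫_0^{3} ∫_0^{5} ∫_0^{5} (18) dz dy dx.

Inner (z from 0 to 5): 90.
Middle (y from 0 to 5): 450.
Outer (x from 0 to 3): 1350.

Therefore ∯_{∂V} F · n dS = 1350.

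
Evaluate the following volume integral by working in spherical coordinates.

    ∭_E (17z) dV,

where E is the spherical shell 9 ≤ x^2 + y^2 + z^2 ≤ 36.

In spherical coordinates, x = ρ sin(φ) cos(θ), y = ρ sin(φ) sin(θ), z = ρ cos(φ), and dV = ρ^2 sin(φ) dρ dφ dθ.

The integrand becomes 17ρ cos(φ), so

    ∭_E (17z) dV = ∫_{0}^{2π} ∫_{0}^{π} ∫_{3}^{6} (17ρ cos(φ)) · ρ^2 sin(φ) dρ dφ dθ.

Inner (ρ): 20655sin(2φ)/8.
Middle (φ): 0.
Outer (θ): 0.

Therefore the triple integral equals 0.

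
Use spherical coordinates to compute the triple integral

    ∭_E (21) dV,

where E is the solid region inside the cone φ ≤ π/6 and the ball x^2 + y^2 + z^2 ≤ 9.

In spherical coordinates, x = ρ sin(φ) cos(θ), y = ρ sin(φ) sin(θ), z = ρ cos(φ), and dV = ρ^2 sin(φ) dρ dφ dθ.

The integrand becomes 21, so

    ∭_E (21) dV = ∫_{0}^{2π} ∫_{0}^{π/6} ∫_{0}^{3} (21) · ρ^2 sin(φ) dρ dφ dθ.

Inner (ρ): 189sin(φ).
Middle (φ): 189 - 189sqrt(3)/2.
Outer (θ): 189π (2 - sqrt(3)).

Therefore the triple integral equals 189π (2 - sqrt(3)).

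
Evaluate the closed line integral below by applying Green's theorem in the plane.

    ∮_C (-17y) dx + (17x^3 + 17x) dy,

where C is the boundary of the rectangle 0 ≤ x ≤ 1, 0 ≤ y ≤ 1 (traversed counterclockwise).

Green's theorem converts the closed line integral into a double integral over the enclosed region D:

    ∮_C P dx + Q dy = ∬_D (∂Q/∂x - ∂P/∂y) dA.

Here P = -17y, Q = 17x^3 + 17x, so

    ∂Q/∂x = 51x^2 + 17,    ∂P/∂y = -17,
    ∂Q/∂x - ∂P/∂y = 51x^2 + 34.

D is the region 0 ≤ x ≤ 1, 0 ≤ y ≤ 1. Evaluating the double integral:

    ∬_D (51x^2 + 34) dA = ∫_0^{1} ∫_0^{1} (51x^2 + 34) dy dx.

Inner (y from 0 to 1): 51x^2 + 34.
Outer (x from 0 to 1): 51.

Therefore ∮_C P dx + Q dy = 51.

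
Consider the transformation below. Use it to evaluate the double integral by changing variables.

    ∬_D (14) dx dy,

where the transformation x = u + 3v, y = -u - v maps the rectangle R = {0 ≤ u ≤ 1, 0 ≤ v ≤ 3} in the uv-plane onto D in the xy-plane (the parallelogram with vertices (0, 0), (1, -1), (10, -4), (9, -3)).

Compute the Jacobian determinant of (x, y) with respect to (u, v):

    ∂(x,y)/∂(u,v) = | 1  3 | = (1)(-1) - (3)(-1) = 2.
                   | -1  -1 |

Its absolute value is |J| = 2 (the area scaling factor).

Substituting x = u + 3v, y = -u - v into the integrand,

    14 → 14,

so the integral becomes

    ∬_R (14) · |J| du dv = ∫_0^1 ∫_0^3 (28) dv du.

Inner (v): 84.
Outer (u): 84.

Therefore ∬_D (14) dx dy = 84.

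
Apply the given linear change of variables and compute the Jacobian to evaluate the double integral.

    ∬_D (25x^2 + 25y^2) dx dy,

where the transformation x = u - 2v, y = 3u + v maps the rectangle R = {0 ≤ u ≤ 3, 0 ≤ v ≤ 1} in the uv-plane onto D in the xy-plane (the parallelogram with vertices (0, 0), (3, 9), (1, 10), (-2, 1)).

Compute the Jacobian determinant of (x, y) with respect to (u, v):

    ∂(x,y)/∂(u,v) = | 1  -2 | = (1)(1) - (-2)(3) = 7.
                   | 3  1 |

Its absolute value is |J| = 7 (the area scaling factor).

Substituting x = u - 2v, y = 3u + v into the integrand,

    25x^2 + 25y^2 → 250u^2 + 50u v + 125v^2,

so the integral becomes

    ∬_R (250u^2 + 50u v + 125v^2) · |J| du dv = ∫_0^3 ∫_0^1 (1750u^2 + 350u v + 875v^2) dv du.

Inner (v): 1750u^2 + 175u + 875/3.
Outer (u): 34825/2.

Therefore ∬_D (25x^2 + 25y^2) dx dy = 34825/2.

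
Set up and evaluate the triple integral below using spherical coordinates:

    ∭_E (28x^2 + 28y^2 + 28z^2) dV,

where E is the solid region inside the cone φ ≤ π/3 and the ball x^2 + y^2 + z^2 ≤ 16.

In spherical coordinates, x = ρ sin(φ) cos(θ), y = ρ sin(φ) sin(θ), z = ρ cos(φ), and dV = ρ^2 sin(φ) dρ dφ dθ.

The integrand becomes 28ρ^2, so

    ∭_E (28x^2 + 28y^2 + 28z^2) dV = ∫_{0}^{2π} ∫_{0}^{π/3} ∫_{0}^{4} (28ρ^2) · ρ^2 sin(φ) dρ dφ dθ.

Inner (ρ): 28672sin(φ)/5.
Middle (φ): 14336/5.
Outer (θ): 28672π/5.

Therefore the triple integral equals 28672π/5.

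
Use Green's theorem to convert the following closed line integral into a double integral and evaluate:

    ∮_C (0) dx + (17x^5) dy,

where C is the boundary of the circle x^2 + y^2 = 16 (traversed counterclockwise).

Green's theorem converts the closed line integral into a double integral over the enclosed region D:

    ∮_C P dx + Q dy = ∬_D (∂Q/∂x - ∂P/∂y) dA.

Here P = 0, Q = 17x^5, so

    ∂Q/∂x = 85x^4,    ∂P/∂y = 0,
    ∂Q/∂x - ∂P/∂y = 85x^4.

D is the region x^2 + y^2 ≤ 16. Evaluating the double integral:

In polar coordinates (x = r cos θ, y = r sin θ, dA = r dr dθ) the integrand becomes 85r^4cos(θ)^4, so

    ∬_D (85x^4) dA = ∫_0^{2π} ∫_0^{4} (85r^4cos(θ)^4) · r dr dθ.

Inner (r from 0 to 4): 174080cos(θ)^4/3.
Outer (θ from 0 to 2π): 43520π.

Therefore ∮_C P dx + Q dy = 43520π.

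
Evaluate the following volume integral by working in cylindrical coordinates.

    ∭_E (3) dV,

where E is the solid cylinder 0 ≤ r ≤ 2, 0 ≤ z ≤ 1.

In cylindrical coordinates, x = r cos(θ), y = r sin(θ), z = z, and dV = r dr dθ dz.

The integrand becomes 3, so

    ∭_E (3) dV = ∫_{0}^{2π} ∫_{0}^{2} ∫_{0}^{1} (3) · r dz dr dθ.

Inner (z): 3r.
Middle (r from 0 to 2): 6.
Outer (θ): 12π.

Therefore the triple integral equals 12π.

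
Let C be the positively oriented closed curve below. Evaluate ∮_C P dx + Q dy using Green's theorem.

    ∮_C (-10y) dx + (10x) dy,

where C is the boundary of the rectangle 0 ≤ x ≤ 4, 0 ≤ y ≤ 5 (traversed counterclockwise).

Green's theorem converts the closed line integral into a double integral over the enclosed region D:

    ∮_C P dx + Q dy = ∬_D (∂Q/∂x - ∂P/∂y) dA.

Here P = -10y, Q = 10x, so

    ∂Q/∂x = 10,    ∂P/∂y = -10,
    ∂Q/∂x - ∂P/∂y = 20.

D is the region 0 ≤ x ≤ 4, 0 ≤ y ≤ 5. Evaluating the double integral:

    ∬_D (20) dA = ∫_0^{4} ∫_0^{5} (20) dy dx.

Inner (y from 0 to 5): 100.
Outer (x from 0 to 4): 400.

Therefore ∮_C P dx + Q dy = 400.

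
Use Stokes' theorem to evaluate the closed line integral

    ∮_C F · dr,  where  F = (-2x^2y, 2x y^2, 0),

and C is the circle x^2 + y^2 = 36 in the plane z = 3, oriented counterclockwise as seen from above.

Let S be the flat disk x^2 + y^2 ≤ 36 in the plane z = 3, with upward unit normal n̂ = ẑ. By Stokes' theorem,

    ∮_C F · dr = ∬_S (∇ × F) · n̂ dS = ∬_D (curl F)_z dA,

where D is the disk x^2 + y^2 ≤ 36.

Compute the curl of F = (-2x^2y, 2x y^2, 0):
    (∇ × F)_x = ∂F_z/∂y - ∂F_y/∂z = 0,
    (∇ × F)_y = ∂F_x/∂z - ∂F_z/∂x = 0,
    (∇ × F)_z = ∂F_y/∂x - ∂F_x/∂y = 2x^2 + 2y^2.

On z = 3, (curl F)_z = 2x^2 + 2y^2.

Convert to polar (x = r cos θ, y = r sin θ, dA = r dr dθ); the integrand becomes 2r^2, so

    ∬_D (curl F)_z dA = ∫_0^{2π} ∫_0^{6} (2r^2) · r dr dθ.

Inner (r from 0 to 6): 648.
Outer (θ from 0 to 2π): 1296π.

Therefore ∮_C F · dr = 1296π.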